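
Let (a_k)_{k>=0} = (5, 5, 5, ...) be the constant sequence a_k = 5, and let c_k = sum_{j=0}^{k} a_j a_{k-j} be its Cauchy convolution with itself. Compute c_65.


Since a_j = 5 for all j >= 0, the convolution sum becomes
c_k = sum_{j=0}^{k} 5 * 5 = 25 * (k + 1).
Equivalently, the generating function of (a_k) is 5/(1 - x) and its square is 25/(1 - x)^2 = sum_{k>=0} 25(k + 1) x^k.
For k = 65: 25 * 66 = 1650.

1650


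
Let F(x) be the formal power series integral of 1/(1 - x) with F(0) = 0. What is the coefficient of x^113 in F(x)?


1/(1 - x) = sum_{k>=0} x^k. Integrating termwise and using F(0) = 0 gives
F(x) = sum_{k>=0} x^(k+1) / (k+1) = sum_{m>=1} x^m / m = -ln(1 - x).
So the coefficient of x^113 is 1/113 = 1/113.

1/113


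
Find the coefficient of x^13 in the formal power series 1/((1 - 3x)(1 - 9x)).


By partial fractions or Cauchy convolution:
The coefficient equals sum_{k=0}^{13} 3^k * 9^(13-k).
= 3812797945332

3812797945332


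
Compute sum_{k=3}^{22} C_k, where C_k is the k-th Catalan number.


C_3 through C_22: 5, 14, 42, 132, 429, 1430, 4862, 16796, 58786, 208012, 742900, 2674440, 9694845, 35357670, 129644790, 477638700, 1767263190, 6564120420, 24466267020, 91482563640
Sum = 5 + 14 + 42 + 132 + 429 + 1430 + 4862 + 16796 + 58786 + 208012 + 742900 + 2674440 + 9694845 + 35357670 + 129644790 + 477638700 + 1767263190 + 6564120420 + 24466267020 + 91482563640
= 124936258123

124936258123


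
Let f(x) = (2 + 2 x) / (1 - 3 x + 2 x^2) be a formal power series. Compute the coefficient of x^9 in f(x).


Write f(x) = sum_{k>=0} a_k x^k. Multiplying both sides by 1 - 3 x + 2 x^2 gives
(1 - 3 x + 2 x^2) sum_{k>=0} a_k x^k = 2 + 2 x.
Matching coefficients:
 x^0: a_0 = 2
 x^1: a_1 - 3 a_0 = 2  =>  a_1 = 3*2 + 2 = 8
 x^k (k >= 2): a_k = 3 a_{k-1} - 2 a_{k-2}.
Iterating: a_2 = 20, a_3 = 44, a_4 = 92, a_5 = 188, a_6 = 380, a_7 = 764, a_8 = 1532, a_9 = 3068.
So the coefficient of x^9 is 3068.

3068


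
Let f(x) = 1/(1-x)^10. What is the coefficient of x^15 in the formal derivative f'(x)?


Differentiate: d/dx [ 1/(1-x)^r ] = r / (1-x)^(r+1).
Here r = 10, so f'(x) = 10 / (1-x)^11.
The expansion of 1/(1-x)^(r+1) has coefficient of x^n equal to C(n+r, r).
So the coefficient of x^15 in f'(x) is
10 * C(25, 10) = 10 * 3268760 = 32687600

32687600


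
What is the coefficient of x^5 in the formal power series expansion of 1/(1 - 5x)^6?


The general identity 1/(1 - c x)^r = sum_{k>=0} c^k C(k + r - 1, r - 1) x^k follows by substituting y = c x into 1/(1 - y)^r = sum_{k>=0} C(k + r - 1, r - 1) y^k.
For c = 5, r = 6, k = 5:
5^5 * C(10, 5) = 3125 * 252 = 787500.

787500


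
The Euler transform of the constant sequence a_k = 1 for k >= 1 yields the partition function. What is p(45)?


The Euler transform converts the sequence a_k = 1 into the number of integer partitions.
Using the recurrence or dynamic programming:
p(45) = 89134

89134


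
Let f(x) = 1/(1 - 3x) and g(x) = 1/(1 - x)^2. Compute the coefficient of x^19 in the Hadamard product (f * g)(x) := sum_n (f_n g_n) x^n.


f has coefficients f_k = 3^k. For g = 1/(1 - x)^2 the coefficient is g_k = C(k + 1, 1) = k + 1. The Hadamard coefficient is (f * g)_k = 3^k * (k + 1).
For k = 19: 3^19 * 20 = 1162261467 * 20 = 23245229340.

23245229340


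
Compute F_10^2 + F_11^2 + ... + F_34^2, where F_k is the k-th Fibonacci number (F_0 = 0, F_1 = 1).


There is a standard identity sum_{k=0}^{N} F_k^2 = F_N * F_{N+1} (proved inductively from the telescoping relation F_k^2 = F_k F_{k+1} - F_{k-1} F_k). Then
sum_{k=10}^{34} F_k^2 = F_34 F_35 - F_9 F_10.
Computing: F_34 = 5702887, F_35 = 9227465, F_9 = 34, F_10 = 55.
Sum = 5702887 * 9227465 - 34 * 55 = 52623190189585.

52623190189585


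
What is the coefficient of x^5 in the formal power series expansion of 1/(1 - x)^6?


The negative binomial / multiset identity is
1/(1 - x)^r = sum_{k>=0} C(k + r - 1, r - 1) x^k.
Here r = 6 and k = 5, so the coefficient is
C(5 + 5, 5) = C(10, 5)
= 252

252


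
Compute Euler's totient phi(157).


phi(n) counts integers in [1, n] coprime to n. Using the multiplicative formula phi(n) = n * prod_{p | n} (1 - 1/p):
157 = 157, so
phi(157) = 157 * (1 - 1/157) = 156.

156


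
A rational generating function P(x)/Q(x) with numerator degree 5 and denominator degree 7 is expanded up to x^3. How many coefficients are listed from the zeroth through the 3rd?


Expanding up to x^3 gives the coefficients for x^0, x^1, ..., x^3.
That is 3 + 1 = 4 coefficients in total.

4


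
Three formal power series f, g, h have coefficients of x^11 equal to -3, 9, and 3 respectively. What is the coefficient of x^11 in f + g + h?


Series addition is componentwise:
-3 + 9 + 3
= 9

9


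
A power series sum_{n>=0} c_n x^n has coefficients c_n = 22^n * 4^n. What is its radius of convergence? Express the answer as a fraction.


By the root test (Cauchy-Hadamard), the radius is R = 1 / limsup_n |c_n|^(1/n).
Here |c_n|^(1/n) = (22^n * 4^n)^(1/n) = 22 * 4 = 88 for all n.
So R = 1/88 = 1/88.

1/88


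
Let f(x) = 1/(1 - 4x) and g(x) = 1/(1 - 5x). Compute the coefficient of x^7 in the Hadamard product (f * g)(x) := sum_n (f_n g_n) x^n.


f has coefficients f_k = 4^k and g has coefficients g_k = 5^k, so the Hadamard product has coefficient (f*g)_k = 4^k * 5^k = 20^k.
For k = 7: 20^7 = 1280000000.

1280000000


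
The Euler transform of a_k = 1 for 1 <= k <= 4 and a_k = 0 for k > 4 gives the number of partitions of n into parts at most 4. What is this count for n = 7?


Partitions of 7 into parts at most 4:
Using generating function (1-x)^(-1)(1-x^2)^(-1)...(1-x^4)^(-1),
the coefficient of x^7 = 11

11


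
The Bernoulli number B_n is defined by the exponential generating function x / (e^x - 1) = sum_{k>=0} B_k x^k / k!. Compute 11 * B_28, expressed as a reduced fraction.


Bernoulli numbers can also be computed recursively via B_0 = 1 and sum_{j=0}^{m} C(m+1, j) B_j = 0 for m >= 1. Odd-index Bernoulli numbers vanish for k >= 3.
Computing B_28 = -23749461029/870, so 11 * B_28 = 11 * -23749461029/870 = -261244071319/870.

-261244071319/870


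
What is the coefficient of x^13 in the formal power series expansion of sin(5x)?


The Maclaurin series is sin(t) = sum_{k>=0} (-1)^k t^(2k+1) / (2k+1)!, so substituting t = 5x, only odd powers of x are nonzero, with coefficient of x^(2k+1) equal to (-1)^k 5^(2k+1) / (2k+1)!.
Write 13 = 2*6 + 1, giving the coefficient (-1)^6 * 5^13 / 13! = 1220703125/6227020800 = 48828125/249080832.

48828125/249080832


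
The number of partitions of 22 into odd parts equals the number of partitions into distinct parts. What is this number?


Computing partitions of 22 into odd parts (1, 3, 5, ...):
Using the generating function prod_{k>=0} 1/(1-x^(2k+1)),
the count is 89

89


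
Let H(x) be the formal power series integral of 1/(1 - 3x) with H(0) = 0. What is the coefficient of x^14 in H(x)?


1/(1 - 3x) = sum_{k>=0} 3^k x^k. Integrating termwise with H(0) = 0:
H(x) = sum_{k>=0} 3^k x^(k+1) / (k+1) = sum_{m>=1} 3^(m-1) x^m / m.
For m = 14: 3^13/14 = 1594323/14 = 1594323/14.

1594323/14


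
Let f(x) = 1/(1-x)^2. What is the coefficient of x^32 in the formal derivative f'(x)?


Differentiate: d/dx [ 1/(1-x)^r ] = r / (1-x)^(r+1).
Here r = 2, so f'(x) = 2 / (1-x)^3.
The expansion of 1/(1-x)^(r+1) has coefficient of x^n equal to C(n+r, r).
So the coefficient of x^32 in f'(x) is
2 * C(34, 2) = 2 * 561 = 1122

1122


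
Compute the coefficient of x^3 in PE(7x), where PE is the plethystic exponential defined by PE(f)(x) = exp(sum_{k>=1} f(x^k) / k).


With f(x) = 7x, the exponent is sum_{k>=1} 7 x^k / k = 7 * (-ln(1 - x)). Exponentiating:
PE(7x) = exp(-7 ln(1 - x)) = 1/(1 - x)^7.
By the negative binomial expansion, [x^n] 1/(1 - x)^7 = C(n + 6, 6).
For n = 3: C(9, 6) = 84.

84


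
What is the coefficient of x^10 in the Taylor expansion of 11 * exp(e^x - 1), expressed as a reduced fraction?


exp(e^x - 1) = sum_{k>=0} Bell_k x^k / k!, where Bell_k is the k-th Bell number.
So the coefficient of x^10 is 11 * Bell_10 / 10!.
Computing: Bell_10 = 115975 and 10! = 3628800, giving
11 * 115975/3628800 = 51029/145152.

51029/145152


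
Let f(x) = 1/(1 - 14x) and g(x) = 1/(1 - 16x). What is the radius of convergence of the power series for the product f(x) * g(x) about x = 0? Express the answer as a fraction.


The radius of 1/(1 - 14x) is 1/14 (nearest singularity at x = 1/14), and the radius of 1/(1 - 16x) is 1/16.
The product f(x)*g(x) = 1/((1 - 14x)(1 - 16x)) has singularities at both 1/14 and 1/16, so its radius of convergence is the distance to the nearest one:
min(1/14, 1/16) = 1/16.

1/16


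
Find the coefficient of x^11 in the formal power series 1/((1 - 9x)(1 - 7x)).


By partial fractions or Cauchy convolution:
The coefficient equals sum_{k=0}^{11} 9^k * 7^(11-k).
= 134294124640

134294124640


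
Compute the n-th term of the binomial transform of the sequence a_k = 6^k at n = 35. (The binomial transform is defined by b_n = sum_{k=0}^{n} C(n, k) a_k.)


With a_k = 6^k, b_n = sum_{k=0}^{n} C(n, k) 6^k = (1 + 6)^n by the binomial theorem.
For n = 35: (1 + 6)^35 = 7^35 = 378818692265664781682717625943.

378818692265664781682717625943


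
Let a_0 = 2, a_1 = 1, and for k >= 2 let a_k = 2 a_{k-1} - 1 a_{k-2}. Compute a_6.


Iterating the recurrence forward:
a_0 = 2
a_1 = 1
a_2 = 2*1 - 1*2 = 0
a_3 = 2*0 - 1*1 = -1
a_4 = 2*-1 - 1*0 = -2
a_5 = 2*-2 - 1*-1 = -3
a_6 = 2*-3 - 1*-2 = -4
So a_6 = -4.

-4


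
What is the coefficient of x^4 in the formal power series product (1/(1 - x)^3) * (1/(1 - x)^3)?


Combine the factors: (1/(1 - x)^3) * (1/(1 - x)^3) = 1/(1 - x)^6.
Then use 1/(1 - x)^r = sum_{k>=0} C(k + r - 1, r - 1) x^k with r = 6 and k = 4:
C(9, 5) = 126.

126


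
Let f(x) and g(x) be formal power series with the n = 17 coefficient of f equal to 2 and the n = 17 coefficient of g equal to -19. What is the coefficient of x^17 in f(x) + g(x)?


Addition of formal power series is termwise.
The coefficient of x^17 in f + g = 2 + -19
= -17

-17


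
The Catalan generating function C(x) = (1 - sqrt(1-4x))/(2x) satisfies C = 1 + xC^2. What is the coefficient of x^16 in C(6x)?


Substituting x -> 6x scales the n-th coefficient by 6^n, so [x^16] C(6x) = 6^16 * C_16.
C_16 = C(2*16, 16)/(17) = 601080390/17 = 35357670.
So 6^16 * 35357670 = 2821109907456 * 35357670 = 99747873141559787520.

99747873141559787520


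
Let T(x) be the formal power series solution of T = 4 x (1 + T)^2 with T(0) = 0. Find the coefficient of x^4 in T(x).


Apply the Lagrange inversion formula: if T = 4 x * phi(T) with phi(t) = (1 + t)^2, then [x^n] T = 4^n * (1/n) [t^(n-1)] phi(t)^n = 4^n * (1/n) [t^(n-1)] (1 + t)^(2n) = 4^n * (1/n) C(2n, n-1).
Using the identity C(2n, n-1) = C(2n, n) * n / (n+1), the unscaled factor equals C(2n, n) / (n+1) = C_n, the n-th Catalan number.
For n = 4: C_4 = C(8, 4) / 5 = 70/5 = 14.
With the 4^4 = 256 factor, the coefficient is 256 * 14 = 3584.

3584


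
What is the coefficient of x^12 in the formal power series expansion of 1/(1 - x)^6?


The negative binomial / multiset identity is
1/(1 - x)^r = sum_{k>=0} C(k + r - 1, r - 1) x^k.
Here r = 6 and k = 12, so the coefficient is
C(12 + 5, 5) = C(17, 5)
= 6188

6188


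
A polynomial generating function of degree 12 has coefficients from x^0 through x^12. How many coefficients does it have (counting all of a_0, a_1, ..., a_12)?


A polynomial of degree 12 takes the form a_0 + a_1 x + ... + a_12 x^12.
The number of coefficients is 12 + 1 = 13.

13


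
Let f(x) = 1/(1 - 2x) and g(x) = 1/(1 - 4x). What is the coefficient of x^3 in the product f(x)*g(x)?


The coefficient of x^n in f*g is the Cauchy product: sum_{k=0}^{n} a^k * b^(n-k).
With a=2, b=4, n=3:
sum_{k=0}^{3} 2^k * 4^(3-k)
= 120

120


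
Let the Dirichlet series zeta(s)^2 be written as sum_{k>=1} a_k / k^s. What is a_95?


The Dirichlet convolution of the constant function 1 with itself gives (1 * 1)(k) = sum_{d | k} 1 = d(k), the number of positive divisors of k.
Since zeta(s) = sum_{k>=1} 1/k^s, we have zeta(s)^2 = sum_{k>=1} d(k)/k^s, so a_k = d(k).
For k = 95: the divisors are 1, 5, 19, 95.
Count = 4.

4


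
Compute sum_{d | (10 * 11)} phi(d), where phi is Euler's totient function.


First, 10 * 11 = 110. One classical identity is sum_{d | n} phi(d) = n (each k in [1, n] has a unique gcd with n, and among the k's with gcd(k, n) = n/d there are phi(d) of them). So the sum equals 110. We also verify directly:
Divisors of 110: 1, 2, 5, 10, 11, 22, 55, 110.
phi values: 1, 1, 4, 4, 10, 10, 40, 40.
Sum = 110.

110


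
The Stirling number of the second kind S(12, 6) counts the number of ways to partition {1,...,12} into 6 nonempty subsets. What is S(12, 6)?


Using the explicit formula S(n,k) = (1/k!) sum_{j=0}^{k} (-1)^(k-j) C(k,j) j^n:
S(12, 6) = 1323652
Equivalently, S(n,k) is n! times the coefficient of x^n in the EGF (e^x - 1)^k / k!.

1323652


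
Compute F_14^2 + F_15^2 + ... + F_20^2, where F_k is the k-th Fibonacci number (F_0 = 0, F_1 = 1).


There is a standard identity sum_{k=0}^{N} F_k^2 = F_N * F_{N+1} (proved inductively from the telescoping relation F_k^2 = F_k F_{k+1} - F_{k-1} F_k). Then
sum_{k=14}^{20} F_k^2 = F_20 F_21 - F_13 F_14.
Computing: F_20 = 6765, F_21 = 10946, F_13 = 233, F_14 = 377.
Sum = 6765 * 10946 - 233 * 377 = 73961849.

73961849


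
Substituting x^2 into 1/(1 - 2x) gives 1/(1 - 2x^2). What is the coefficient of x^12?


The coefficient of x^(2m) in 1/(1 - 2x^2) is 2^m.
With n = 12 = 2*6, the coefficient is 2^6 = 64.

64


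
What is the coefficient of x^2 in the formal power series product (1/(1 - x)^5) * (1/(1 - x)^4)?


Combine the factors: (1/(1 - x)^5) * (1/(1 - x)^4) = 1/(1 - x)^9.
Then use 1/(1 - x)^r = sum_{k>=0} C(k + r - 1, r - 1) x^k with r = 9 and k = 2:
C(10, 8) = 45.

45


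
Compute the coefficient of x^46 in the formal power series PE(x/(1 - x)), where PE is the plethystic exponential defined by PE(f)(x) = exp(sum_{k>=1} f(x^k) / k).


For f(x) = x/(1 - x) we have
sum_{k>=1} f(x^k) / k = sum_{k>=1} (1/k) * x^k / (1 - x^k) = sum_{k, m >= 1} x^(k m) / k,
which after exponentiating simplifies to
PE(x/(1 - x)) = prod_{k>=1} 1 / (1 - x^k).
This is the generating function for the partition function p(n), so the coefficient of x^46 is p(46).
Computing p(46) by dynamic programming over parts 1, 2, ..., 46: p(46) = 105558.

105558


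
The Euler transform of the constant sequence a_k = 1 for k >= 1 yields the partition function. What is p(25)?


The Euler transform converts the sequence a_k = 1 into the number of integer partitions.
Using the recurrence or dynamic programming:
p(25) = 1958

1958


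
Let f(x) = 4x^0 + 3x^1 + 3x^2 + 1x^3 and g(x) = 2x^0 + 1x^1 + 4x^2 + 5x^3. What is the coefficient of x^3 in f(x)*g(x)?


Cauchy product at x^3:
4*5 + 3*4 + 3*1 + 1*2
= 37

37


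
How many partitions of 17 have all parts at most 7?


Using the generating function (1-x)^(-1)(1-x^2)^(-1)...(1-x^7)^(-1),
the coefficient of x^17 counts these restricted partitions.
Result = 201

201


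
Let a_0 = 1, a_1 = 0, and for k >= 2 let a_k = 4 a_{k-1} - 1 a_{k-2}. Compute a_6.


Iterating the recurrence forward:
a_0 = 1
a_1 = 0
a_2 = 4*0 - 1*1 = -1
a_3 = 4*-1 - 1*0 = -4
a_4 = 4*-4 - 1*-1 = -15
a_5 = 4*-15 - 1*-4 = -56
a_6 = 4*-56 - 1*-15 = -209
So a_6 = -209.

-209


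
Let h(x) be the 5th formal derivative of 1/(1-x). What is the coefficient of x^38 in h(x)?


Differentiating 5 times: d^5/dx^5 [1/(1-x)] = 5!/(1-x)^6.
The expansion 1/(1-x)^6 = sum_{k>=0} C(k+5, 5) x^k, so the coefficient of x^n in 5!/(1-x)^6 is 5! * C(n+5, 5).
For n = 38: 120 * C(43, 5) = 120 * 962598 = 115511760

115511760


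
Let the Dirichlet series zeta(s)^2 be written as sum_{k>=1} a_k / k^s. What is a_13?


The Dirichlet convolution of the constant function 1 with itself gives (1 * 1)(k) = sum_{d | k} 1 = d(k), the number of positive divisors of k.
Since zeta(s) = sum_{k>=1} 1/k^s, we have zeta(s)^2 = sum_{k>=1} d(k)/k^s, so a_k = d(k).
For k = 13: the divisors are 1, 13.
Count = 2.

2


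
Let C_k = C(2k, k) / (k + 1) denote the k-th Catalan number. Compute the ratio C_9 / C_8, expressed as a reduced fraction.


Using C_k = (2k)! / (k! (k+1)!), the ratio C_{k+1}/C_k simplifies to
C_{k+1}/C_k = [(2k+2)! / ((k+1)! (k+2)!)] * [k! (k+1)! / (2k)!]
 = (2k+2)(2k+1) / ((k+1)(k+2)) = 2(2k+1) / (k+2).
For k = 8: 2(2*8 + 1) / (8 + 2) = 34/10 = 17/5.

17/5


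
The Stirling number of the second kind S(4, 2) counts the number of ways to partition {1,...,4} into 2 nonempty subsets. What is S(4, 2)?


Using the explicit formula S(n,k) = (1/k!) sum_{j=0}^{k} (-1)^(k-j) C(k,j) j^n:
S(4, 2) = 7
Equivalently, S(n,k) is n! times the coefficient of x^n in the EGF (e^x - 1)^k / k!.

7


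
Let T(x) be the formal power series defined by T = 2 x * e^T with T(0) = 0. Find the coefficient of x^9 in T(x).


Apply the Lagrange inversion formula: if T = 2 x * phi(T) with phi(t) = e^t, then
[x^n] T = 2^n * (1/n) [t^(n-1)] phi(t)^n = 2^n * (1/n) [t^(n-1)] e^(n t) = 2^n * (1/n) * n^(n-1) / (n-1)! = 2^n * n^(n-1) / n!.
When c = 1 this is the Cayley count of rooted labeled trees on n vertices, divided by n!.
For n = 9: 2^9 * 9^8 / 9! = 512 * 43046721/362880 = 2125764/35.

2125764/35


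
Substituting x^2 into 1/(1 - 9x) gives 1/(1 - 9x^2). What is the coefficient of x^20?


The coefficient of x^(2m) in 1/(1 - 9x^2) is 9^m.
With n = 20 = 2*10, the coefficient is 9^10 = 3486784401.

3486784401


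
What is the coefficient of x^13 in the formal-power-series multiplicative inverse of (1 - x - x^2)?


Let the inverse be f(x) = sum_{k>=0} a_k x^k. From f(x) * (1 - x - x^2) = 1 and matching coefficients:
 x^0: a_0 = 1.
 x^1: a_1 - a_0 = 0, so a_1 = 1.
 x^k (k >= 2): a_k - a_{k-1} - a_{k-2} = 0, i.e. a_k = a_{k-1} + a_{k-2}.
This is the Fibonacci-type recurrence shifted so that a_0 = a_1 = 1.
Iterating: a_0=1, a_1=1, a_2=2, a_3=3, a_4=5, a_5=8, a_6=13, a_7=21, a_8=34, a_9=55, ...
a_13 = 377.

377


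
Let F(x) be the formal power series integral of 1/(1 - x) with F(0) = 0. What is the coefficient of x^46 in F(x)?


1/(1 - x) = sum_{k>=0} x^k. Integrating termwise and using F(0) = 0 gives
F(x) = sum_{k>=0} x^(k+1) / (k+1) = sum_{m>=1} x^m / m = -ln(1 - x).
So the coefficient of x^46 is 1/46 = 1/46.

1/46


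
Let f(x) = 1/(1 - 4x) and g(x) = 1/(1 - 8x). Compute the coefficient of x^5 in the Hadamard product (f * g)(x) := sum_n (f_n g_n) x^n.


f has coefficients f_k = 4^k and g has coefficients g_k = 8^k, so the Hadamard product has coefficient (f*g)_k = 4^k * 8^k = 32^k.
For k = 5: 32^5 = 33554432.

33554432


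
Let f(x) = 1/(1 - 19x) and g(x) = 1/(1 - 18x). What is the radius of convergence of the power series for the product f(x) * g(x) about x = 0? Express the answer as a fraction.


The radius of 1/(1 - 19x) is 1/19 (nearest singularity at x = 1/19), and the radius of 1/(1 - 18x) is 1/18.
The product f(x)*g(x) = 1/((1 - 19x)(1 - 18x)) has singularities at both 1/19 and 1/18, so its radius of convergence is the distance to the nearest one:
min(1/19, 1/18) = 1/19.

1/19


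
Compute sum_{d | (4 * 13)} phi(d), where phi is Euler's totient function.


First, 4 * 13 = 52. One classical identity is sum_{d | n} phi(d) = n (each k in [1, n] has a unique gcd with n, and among the k's with gcd(k, n) = n/d there are phi(d) of them). So the sum equals 52. We also verify directly:
Divisors of 52: 1, 2, 4, 13, 26, 52.
phi values: 1, 1, 2, 12, 12, 24.
Sum = 52.

52


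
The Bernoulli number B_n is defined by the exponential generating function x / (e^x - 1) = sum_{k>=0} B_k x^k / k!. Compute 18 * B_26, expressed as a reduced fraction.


Bernoulli numbers can also be computed recursively via B_0 = 1 and sum_{j=0}^{m} C(m+1, j) B_j = 0 for m >= 1. Odd-index Bernoulli numbers vanish for k >= 3.
Computing B_26 = 8553103/6, so 18 * B_26 = 18 * 8553103/6 = 25659309.

25659309


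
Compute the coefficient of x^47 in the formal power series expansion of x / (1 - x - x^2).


Let f(x) = sum_{k>=0} a_k x^k. Multiplying f(x) * (1 - x - x^2) = x and matching coefficients gives a_0 = 0, a_1 = 1, and a_k = a_{k-1} + a_{k-2} for k >= 2. These are the Fibonacci numbers F_k.
Iterating from F_0 = 0, F_1 = 1:
F_0=0, F_1=1, F_2=1, F_3=2, F_4=3, F_5=5, F_6=8, F_7=13, F_8=21, F_9=34, ...
F_47 = 2971215073.

2971215073


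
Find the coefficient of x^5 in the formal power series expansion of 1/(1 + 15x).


Write 1/(1 + c x) = 1/(1 - (-c) x) and apply the geometric-series identity
1/(1 - y) = sum_{k>=0} y^k to get 1/(1 + c x) = sum_{k>=0} (-c)^k x^k.
So the coefficient of x^k is (-c)^k = (-1)^k * c^k.
Here c = 15 and k = 5:
(-15)^5 = -1 * 759375 = -759375

-759375


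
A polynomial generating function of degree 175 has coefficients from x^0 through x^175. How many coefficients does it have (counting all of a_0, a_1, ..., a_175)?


A polynomial of degree 175 takes the form a_0 + a_1 x + ... + a_175 x^175.
The number of coefficients is 175 + 1 = 176.

176


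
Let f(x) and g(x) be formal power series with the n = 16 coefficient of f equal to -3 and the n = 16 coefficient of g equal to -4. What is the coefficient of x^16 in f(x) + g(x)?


Addition of formal power series is termwise.
The coefficient of x^16 in f + g = -3 + -4
= -7

-7


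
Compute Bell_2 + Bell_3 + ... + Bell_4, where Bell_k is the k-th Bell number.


Recall Bell_k counts set partitions of a k-set (with Bell_0 = 1 by convention).
Bell_2 through Bell_4: 2, 5, 15
Sum = 2 + 5 + 15 = 22.

22


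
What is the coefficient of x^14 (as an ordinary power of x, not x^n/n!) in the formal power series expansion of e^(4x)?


The exponential series is e^y = sum_{k>=0} y^k / k!. Substituting y = 4x gives
e^(4x) = sum_{k>=0} 4^k x^k / k!.
So the coefficient of x^n is a^n/n! with a = 4, n = 14:
4^14 / 14! = 268435456/87178291200 = 131072/42567525

131072/42567525


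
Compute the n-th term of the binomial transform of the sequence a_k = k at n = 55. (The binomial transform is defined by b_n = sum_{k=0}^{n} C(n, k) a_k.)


With a_k = k, b_n = sum_{k=0}^{n} C(n, k) k. Using k * C(n, k) = n * C(n-1, k-1) gives b_n = n * sum_{k>=1} C(n-1, k-1) = n * 2^(n-1).
For n = 55: 55 * 2^54 = 55 * 18014398509481984 = 990791918021509120.

990791918021509120


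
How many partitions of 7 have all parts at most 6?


Using the generating function (1-x)^(-1)(1-x^2)^(-1)...(1-x^6)^(-1),
the coefficient of x^7 counts these restricted partitions.
Result = 14

14


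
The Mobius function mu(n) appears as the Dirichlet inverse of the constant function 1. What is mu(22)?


22 = 2 * 11 (all distinct primes).
mu(22) = (-1)^2 = 1

1


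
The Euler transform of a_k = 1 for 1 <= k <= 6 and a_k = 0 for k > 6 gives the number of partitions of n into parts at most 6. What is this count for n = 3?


Partitions of 3 into parts at most 6:
Using generating function (1-x)^(-1)(1-x^2)^(-1)...(1-x^6)^(-1),
the coefficient of x^3 = 3

3


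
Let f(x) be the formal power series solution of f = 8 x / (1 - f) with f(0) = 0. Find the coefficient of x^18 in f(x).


Apply Lagrange inversion: f = 8 x * phi(f) with phi(t) = 1/(1 - t), so
[x^n] f = 8^n * (1/n) [t^(n-1)] phi(t)^n = 8^n * (1/n) [t^(n-1)] (1 - t)^(-n) = 8^n * (1/n) C(2n - 2, n - 1) = 8^n * C_{n-1}.
For n = 18: C_17 = C(34, 17) / 18 = 2333606220/18 = 129644790.
With the 8^18 = 18014398509481984 factor, the coefficient is 18014398509481984 * 129644790 = 2335472911738104824463360.

2335472911738104824463360


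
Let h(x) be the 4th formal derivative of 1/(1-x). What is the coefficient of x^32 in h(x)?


Differentiating 4 times: d^4/dx^4 [1/(1-x)] = 4!/(1-x)^5.
The expansion 1/(1-x)^5 = sum_{k>=0} C(k+4, 4) x^k, so the coefficient of x^n in 4!/(1-x)^5 is 4! * C(n+4, 4).
For n = 32: 24 * C(36, 4) = 24 * 58905 = 1413720

1413720


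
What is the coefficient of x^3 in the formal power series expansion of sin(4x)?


The Maclaurin series is sin(t) = sum_{k>=0} (-1)^k t^(2k+1) / (2k+1)!, so substituting t = 4x, only odd powers of x are nonzero, with coefficient of x^(2k+1) equal to (-1)^k 4^(2k+1) / (2k+1)!.
Write 3 = 2*1 + 1, giving the coefficient (-1)^1 * 4^3 / 3! = -64/6 = -32/3.

-32/3


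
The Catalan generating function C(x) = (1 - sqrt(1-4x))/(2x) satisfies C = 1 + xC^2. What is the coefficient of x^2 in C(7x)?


Substituting x -> 7x scales the n-th coefficient by 7^n, so [x^2] C(7x) = 7^2 * C_2.
C_2 = C(2*2, 2)/(3) = 6/3 = 2.
So 7^2 * 2 = 49 * 2 = 98.

98


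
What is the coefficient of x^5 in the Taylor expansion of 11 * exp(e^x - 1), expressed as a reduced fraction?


exp(e^x - 1) = sum_{k>=0} Bell_k x^k / k!, where Bell_k is the k-th Bell number.
So the coefficient of x^5 is 11 * Bell_5 / 5!.
Computing: Bell_5 = 52 and 5! = 120, giving
11 * 52/120 = 143/30.

143/30


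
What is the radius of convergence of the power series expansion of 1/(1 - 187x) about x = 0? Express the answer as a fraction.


Expanding 1/(1 - 187x) = sum_{k>=0} 187^k x^k, the series converges when |187x| < 1, i.e., |x| < 1/187.
So the radius of convergence is 1/187 = 1/187.

1/187


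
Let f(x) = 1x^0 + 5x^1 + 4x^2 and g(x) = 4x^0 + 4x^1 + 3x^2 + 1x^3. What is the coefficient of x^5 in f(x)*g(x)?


Cauchy product at x^5:
4*1
= 4

4


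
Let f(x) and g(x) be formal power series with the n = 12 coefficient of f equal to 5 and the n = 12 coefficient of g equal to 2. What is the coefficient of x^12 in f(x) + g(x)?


Addition of formal power series is termwise.
The coefficient of x^12 in f + g = 5 + 2
= 7

7


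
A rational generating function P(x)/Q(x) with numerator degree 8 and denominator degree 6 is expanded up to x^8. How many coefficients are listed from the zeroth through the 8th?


Expanding up to x^8 gives the coefficients for x^0, x^1, ..., x^8.
That is 8 + 1 = 9 coefficients in total.

9


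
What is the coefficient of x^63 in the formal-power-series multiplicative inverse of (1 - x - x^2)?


Let the inverse be f(x) = sum_{k>=0} a_k x^k. From f(x) * (1 - x - x^2) = 1 and matching coefficients:
 x^0: a_0 = 1.
 x^1: a_1 - a_0 = 0, so a_1 = 1.
 x^k (k >= 2): a_k - a_{k-1} - a_{k-2} = 0, i.e. a_k = a_{k-1} + a_{k-2}.
This is the Fibonacci-type recurrence shifted so that a_0 = a_1 = 1.
Iterating: a_0=1, a_1=1, a_2=2, a_3=3, a_4=5, a_5=8, a_6=13, a_7=21, a_8=34, a_9=55, ...
a_63 = 10610209857723.

10610209857723


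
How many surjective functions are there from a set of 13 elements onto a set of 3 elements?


By inclusion-exclusion on which target elements are missed, the number of surjections from an n-set onto a k-set is
surj(n, k) = sum_{j=0}^{k} (-1)^j C(k, j) (k - j)^n.
Equivalently surj(n, k) = k! * S(n, k), where S(n, k) is the Stirling number of the second kind.
For n = 13, k = 3:
S(13, 3) = 261625, so
surj = 3! * 261625 = 6 * 261625 = 1569750.

1569750


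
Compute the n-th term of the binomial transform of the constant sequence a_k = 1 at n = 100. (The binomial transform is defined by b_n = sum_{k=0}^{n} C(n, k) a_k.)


With a_k = 1 for all k, b_n = sum_{k=0}^{n} C(n, k) = 2^n by the binomial theorem.
For n = 100: 2^100 = 1267650600228229401496703205376.

1267650600228229401496703205376


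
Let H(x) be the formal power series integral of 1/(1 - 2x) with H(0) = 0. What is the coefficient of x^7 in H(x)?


1/(1 - 2x) = sum_{k>=0} 2^k x^k. Integrating termwise with H(0) = 0:
H(x) = sum_{k>=0} 2^k x^(k+1) / (k+1) = sum_{m>=1} 2^(m-1) x^m / m.
For m = 7: 2^6/7 = 64/7 = 64/7.

64/7


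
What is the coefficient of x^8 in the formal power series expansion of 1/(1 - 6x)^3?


The general identity 1/(1 - c x)^r = sum_{k>=0} c^k C(k + r - 1, r - 1) x^k follows by substituting y = c x into 1/(1 - y)^r = sum_{k>=0} C(k + r - 1, r - 1) y^k.
For c = 6, r = 3, k = 8:
6^8 * C(10, 2) = 1679616 * 45 = 75582720.

75582720


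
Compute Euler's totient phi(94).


phi(n) counts integers in [1, n] coprime to n. Using the multiplicative formula phi(n) = n * prod_{p | n} (1 - 1/p):
94 = 2 * 47, so
phi(94) = 94 * (1 - 1/2) * (1 - 1/47) = 46.

46


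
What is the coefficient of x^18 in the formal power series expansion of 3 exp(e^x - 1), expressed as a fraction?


exp(e^x - 1) is the exponential generating function for the Bell numbers Bell_k: exp(e^x - 1) = sum_{k>=0} Bell_k x^k / k!.
So the coefficient of x^18 in 3 exp(e^x - 1) is 3 Bell_18 / 18!.
Computing: Bell_18 = 682076806159 and 18! = 6402373705728000, giving
3 * 682076806159/6402373705728000 = 97439543737/304874938368000.

97439543737/304874938368000


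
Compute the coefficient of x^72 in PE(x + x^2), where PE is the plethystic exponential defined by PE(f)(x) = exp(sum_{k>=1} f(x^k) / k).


With f(x) = x + x^2, the exponent is sum_{k>=1} (x^k + x^(2k)) / k = -ln(1 - x) - ln(1 - x^2). Exponentiating:
PE(x + x^2) = 1 / ((1 - x)(1 - x^2)).
This is the generating function for partitions of n into parts of size 1 or 2. The number of 2's can be any j in 0..36, and the rest are 1's, so
[x^72] = floor(72/2) + 1 = 37.

37


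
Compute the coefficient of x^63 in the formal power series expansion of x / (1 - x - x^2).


Let f(x) = sum_{k>=0} a_k x^k. Multiplying f(x) * (1 - x - x^2) = x and matching coefficients gives a_0 = 0, a_1 = 1, and a_k = a_{k-1} + a_{k-2} for k >= 2. These are the Fibonacci numbers F_k.
Iterating from F_0 = 0, F_1 = 1:
F_0=0, F_1=1, F_2=1, F_3=2, F_4=3, F_5=5, F_6=8, F_7=13, F_8=21, F_9=34, ...
F_63 = 6557470319842.

6557470319842


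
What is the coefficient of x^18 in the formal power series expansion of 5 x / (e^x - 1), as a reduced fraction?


The exponential generating function for Bernoulli numbers is
x / (e^x - 1) = sum_{k>=0} B_k x^k / k!.
So the coefficient of x^18 in 5 x / (e^x - 1) is 5 B_18 / 18!.
Computing: B_18 = 43867/798, 18! = 6402373705728000, giving
5 * 43867/798 / 6402373705728000 = 43867/1021818843434188800.

43867/1021818843434188800


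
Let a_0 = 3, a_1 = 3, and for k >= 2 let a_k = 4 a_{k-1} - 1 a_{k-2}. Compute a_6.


Iterating the recurrence forward:
a_0 = 3
a_1 = 3
a_2 = 4*3 - 1*3 = 9
a_3 = 4*9 - 1*3 = 33
a_4 = 4*33 - 1*9 = 123
a_5 = 4*123 - 1*33 = 459
a_6 = 4*459 - 1*123 = 1713
So a_6 = 1713.

1713


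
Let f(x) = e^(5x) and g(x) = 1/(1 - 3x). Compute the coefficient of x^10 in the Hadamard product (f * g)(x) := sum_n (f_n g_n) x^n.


Expanding: f_k = 5^k/k! (from e^(5x)) and g_k = 3^k (from 1/(1 - 3x)). So the Hadamard coefficient (f * g)_k = 5^k 3^k / k! = (15)^k / k!.
For k = 10: 15^10/10! = 576650390625/3628800 = 284765625/1792.

284765625/1792


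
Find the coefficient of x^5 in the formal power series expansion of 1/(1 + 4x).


Write 1/(1 + c x) = 1/(1 - (-c) x) and apply the geometric-series identity
1/(1 - y) = sum_{k>=0} y^k to get 1/(1 + c x) = sum_{k>=0} (-c)^k x^k.
So the coefficient of x^k is (-c)^k = (-1)^k * c^k.
Here c = 4 and k = 5:
(-4)^5 = -1 * 1024 = -1024

-1024


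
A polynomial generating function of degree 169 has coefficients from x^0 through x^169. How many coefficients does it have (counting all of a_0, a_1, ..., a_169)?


A polynomial of degree 169 takes the form a_0 + a_1 x + ... + a_169 x^169.
The number of coefficients is 169 + 1 = 170.

170


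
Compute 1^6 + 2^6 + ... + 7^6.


This power sum has a closed form given by Faulhaber's formula
sum_{k=1}^{m} k^p = (1 / (p + 1)) * sum_{j=0}^{p} C(p + 1, j) B_j m^(p + 1 - j),
but for small m direct computation is fastest:
1 + 64 + 729 + 4096 + 15625 + 46656 + 117649 = 184820.

184820


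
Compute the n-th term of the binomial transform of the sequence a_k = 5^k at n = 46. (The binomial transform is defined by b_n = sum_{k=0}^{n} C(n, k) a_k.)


With a_k = 5^k, b_n = sum_{k=0}^{n} C(n, k) 5^k = (1 + 5)^n by the binomial theorem.
For n = 46: (1 + 5)^46 = 6^46 = 623673825204293256669089197883129856.

623673825204293256669089197883129856


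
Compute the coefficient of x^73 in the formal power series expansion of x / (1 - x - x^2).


Let f(x) = sum_{k>=0} a_k x^k. Multiplying f(x) * (1 - x - x^2) = x and matching coefficients gives a_0 = 0, a_1 = 1, and a_k = a_{k-1} + a_{k-2} for k >= 2. These are the Fibonacci numbers F_k.
Iterating from F_0 = 0, F_1 = 1:
F_0=0, F_1=1, F_2=1, F_3=2, F_4=3, F_5=5, F_6=8, F_7=13, F_8=21, F_9=34, ...
F_73 = 806515533049393.

806515533049393


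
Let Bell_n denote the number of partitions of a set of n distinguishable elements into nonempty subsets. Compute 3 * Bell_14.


Bell_14 can be computed from the Bell triangle or from Dobinski's identity Bell_n = (1/e) * sum_{k>=0} k^n / k!.
Computing Bell_14 = 190899322.
Then 3 * 190899322 = 572697966.

572697966


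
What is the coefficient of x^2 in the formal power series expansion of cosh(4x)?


The Maclaurin series is cosh(t) = sum_{m>=0} t^(2m) / (2m)!, so substituting t = 4x, only even powers of x are nonzero, with coefficient of x^(2m) equal to 4^(2m) / (2m)!.
For x^2 the coefficient is 4^2/2! = 16/2 = 8.

8


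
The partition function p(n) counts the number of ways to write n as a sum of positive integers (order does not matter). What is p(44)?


Using the generating function prod_{k>=1} 1/(1-x^k), we compute p(44).
By dynamic programming over parts 1 through 44:
p(44) = 75175

75175


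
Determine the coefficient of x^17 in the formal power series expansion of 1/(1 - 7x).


The geometric series identity gives 1/(1 - c x) = sum_{k>=0} c^k x^k, so the coefficient of x^k is c^k.
Here c = 7 and k = 17.
Computing: 7^17 = 232630513987207

232630513987207


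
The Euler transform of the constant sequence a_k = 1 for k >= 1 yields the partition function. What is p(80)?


The Euler transform converts the sequence a_k = 1 into the number of integer partitions.
Using the recurrence or dynamic programming:
p(80) = 15796476

15796476


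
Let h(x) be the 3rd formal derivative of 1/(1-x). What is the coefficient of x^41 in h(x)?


Differentiating 3 times: d^3/dx^3 [1/(1-x)] = 3!/(1-x)^4.
The expansion 1/(1-x)^4 = sum_{k>=0} C(k+3, 3) x^k, so the coefficient of x^n in 3!/(1-x)^4 is 3! * C(n+3, 3).
For n = 41: 6 * C(44, 3) = 6 * 13244 = 79464

79464


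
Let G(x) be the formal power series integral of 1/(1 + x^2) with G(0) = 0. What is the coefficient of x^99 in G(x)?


1/(1 + x^2) = sum_{j>=0} (-1)^j x^(2j). Integrating termwise with G(0) = 0:
G(x) = sum_{j>=0} (-1)^j x^(2j+1) / (2j+1) = arctan(x).
Only odd powers are nonzero. For x^99 write 99 = 2*49 + 1, giving
(-1)^49 / 99 = -1/99 = -1/99.

-1/99


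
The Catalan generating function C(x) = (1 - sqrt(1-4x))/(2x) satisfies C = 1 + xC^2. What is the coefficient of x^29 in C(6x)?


Substituting x -> 6x scales the n-th coefficient by 6^n, so [x^29] C(6x) = 6^29 * C_29.
C_29 = C(2*29, 29)/(30) = 30067266499541040/30 = 1002242216651368.
So 6^29 * 1002242216651368 = 36845653286788892983296 * 1002242216651368 = 36928269224119063117874541668679548928.

36928269224119063117874541668679548928


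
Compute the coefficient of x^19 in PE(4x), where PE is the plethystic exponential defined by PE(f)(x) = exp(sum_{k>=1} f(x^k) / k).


With f(x) = 4x, the exponent is sum_{k>=1} 4 x^k / k = 4 * (-ln(1 - x)). Exponentiating:
PE(4x) = exp(-4 ln(1 - x)) = 1/(1 - x)^4.
By the negative binomial expansion, [x^n] 1/(1 - x)^4 = C(n + 3, 3).
For n = 19: C(22, 3) = 1540.

1540


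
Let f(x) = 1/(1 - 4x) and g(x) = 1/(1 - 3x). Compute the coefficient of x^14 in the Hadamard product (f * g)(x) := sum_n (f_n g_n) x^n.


f has coefficients f_k = 4^k and g has coefficients g_k = 3^k, so the Hadamard product has coefficient (f*g)_k = 4^k * 3^k = 12^k.
For k = 14: 12^14 = 1283918464548864.

1283918464548864


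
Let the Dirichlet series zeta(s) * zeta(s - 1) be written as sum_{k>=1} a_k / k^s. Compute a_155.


Convolution gives a_k = sum_{d | k} d * 1 = sum_{d | k} d = sigma(k), the sum of positive divisors of k.
For k = 155, the divisors are 1, 5, 31, 155, so
sigma(155) = 1 + 5 + 31 + 155 = 192.

192


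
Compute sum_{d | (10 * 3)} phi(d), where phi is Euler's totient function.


First, 10 * 3 = 30. One classical identity is sum_{d | n} phi(d) = n (each k in [1, n] has a unique gcd with n, and among the k's with gcd(k, n) = n/d there are phi(d) of them). So the sum equals 30. We also verify directly:
Divisors of 30: 1, 2, 3, 5, 6, 10, 15, 30.
phi values: 1, 1, 2, 4, 2, 4, 8, 8.
Sum = 30.

30


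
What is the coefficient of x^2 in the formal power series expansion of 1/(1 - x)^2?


The expansion 1/(1 - x)^r = sum_{k>=0} C(k + r - 1, r - 1) x^k follows from the multiset / negative-binomial theorem (or from repeated differentiation of the geometric series).
For r = 2 and k = 2:
C(3, 1) = 6 / (1 * 2) = 3.

3


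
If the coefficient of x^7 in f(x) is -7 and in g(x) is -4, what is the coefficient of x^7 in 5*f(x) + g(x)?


Scalar multiplication scales coefficients: 5 * -7 = -35.
Then add the g coefficient: -35 + -4
= -39

-39


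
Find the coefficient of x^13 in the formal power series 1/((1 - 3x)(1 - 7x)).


By partial fractions or Cauchy convolution:
The coefficient equals sum_{k=0}^{13} 3^k * 7^(13-k).
= 169554572470

169554572470


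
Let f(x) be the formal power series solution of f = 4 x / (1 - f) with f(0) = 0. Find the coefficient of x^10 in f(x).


Apply Lagrange inversion: f = 4 x * phi(f) with phi(t) = 1/(1 - t), so
[x^n] f = 4^n * (1/n) [t^(n-1)] phi(t)^n = 4^n * (1/n) [t^(n-1)] (1 - t)^(-n) = 4^n * (1/n) C(2n - 2, n - 1) = 4^n * C_{n-1}.
For n = 10: C_9 = C(18, 9) / 10 = 48620/10 = 4862.
With the 4^10 = 1048576 factor, the coefficient is 1048576 * 4862 = 5098176512.

5098176512


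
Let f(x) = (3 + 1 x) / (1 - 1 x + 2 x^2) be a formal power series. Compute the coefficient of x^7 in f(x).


Write f(x) = sum_{k>=0} a_k x^k. Multiplying both sides by 1 - 1 x + 2 x^2 gives
(1 - 1 x + 2 x^2) sum_{k>=0} a_k x^k = 3 + 1 x.
Matching coefficients:
 x^0: a_0 = 3
 x^1: a_1 - 1 a_0 = 1  =>  a_1 = 1*3 + 1 = 4
 x^k (k >= 2): a_k = 1 a_{k-1} - 2 a_{k-2}.
Iterating: a_2 = -2, a_3 = -10, a_4 = -6, a_5 = 14, a_6 = 26, a_7 = -2.
So the coefficient of x^7 is -2.

-2


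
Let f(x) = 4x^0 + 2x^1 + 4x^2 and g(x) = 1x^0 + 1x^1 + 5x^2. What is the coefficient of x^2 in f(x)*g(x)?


Cauchy product at x^2:
4*5 + 2*1 + 4*1
= 26

26


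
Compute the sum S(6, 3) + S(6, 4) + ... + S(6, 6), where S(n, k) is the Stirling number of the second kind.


By definition, S(n, k) counts partitions of an n-set into exactly k nonempty blocks.
Computing row n = 6 for k = 3..6:
S(6, k): 90, 65, 15, 1
Sum = 171.

171


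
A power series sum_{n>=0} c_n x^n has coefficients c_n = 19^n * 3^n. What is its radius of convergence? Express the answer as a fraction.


By the root test (Cauchy-Hadamard), the radius is R = 1 / limsup_n |c_n|^(1/n).
Here |c_n|^(1/n) = (19^n * 3^n)^(1/n) = 19 * 3 = 57 for all n.
So R = 1/57 = 1/57.

1/57


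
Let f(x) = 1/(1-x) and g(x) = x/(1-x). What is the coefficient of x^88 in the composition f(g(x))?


First simplify the composition: f(g(x)) = 1/(1 - x/(1-x)) = (1-x)/((1-x) - x) = (1-x)/(1-2x).
Now extract the coefficient. Write (1-x)/(1-2x) = 1/(1-2x) - x/(1-2x).
The coefficient of x^n in 1/(1-2x) is 2^n, and in x/(1-2x) is 2^(n-1) (for n >= 1).
So the coefficient of x^88 is 2^88 - 2^87 = 309485009821345068724781056 - 154742504910672534362390528 = 154742504910672534362390528.

154742504910672534362390528


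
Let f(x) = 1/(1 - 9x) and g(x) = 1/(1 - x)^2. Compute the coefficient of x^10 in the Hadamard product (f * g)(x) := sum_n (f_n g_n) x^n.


f has coefficients f_k = 9^k. For g = 1/(1 - x)^2 the coefficient is g_k = C(k + 1, 1) = k + 1. The Hadamard coefficient is (f * g)_k = 9^k * (k + 1).
For k = 10: 9^10 * 11 = 3486784401 * 11 = 38354628411.

38354628411


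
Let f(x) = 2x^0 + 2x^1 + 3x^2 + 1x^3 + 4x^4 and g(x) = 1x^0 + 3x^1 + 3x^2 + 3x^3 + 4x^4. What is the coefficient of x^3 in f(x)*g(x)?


Cauchy product at x^3:
2*3 + 2*3 + 3*3 + 1*1
= 22

22


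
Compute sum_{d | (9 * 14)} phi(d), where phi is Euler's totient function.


First, 9 * 14 = 126. One classical identity is sum_{d | n} phi(d) = n (each k in [1, n] has a unique gcd with n, and among the k's with gcd(k, n) = n/d there are phi(d) of them). So the sum equals 126. We also verify directly:
Divisors of 126: 1, 2, 3, 6, 7, 9, 14, 18, 21, 42, 63, 126.
phi values: 1, 1, 2, 2, 6, 6, 6, 6, 12, 12, 36, 36.
Sum = 126.

126
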